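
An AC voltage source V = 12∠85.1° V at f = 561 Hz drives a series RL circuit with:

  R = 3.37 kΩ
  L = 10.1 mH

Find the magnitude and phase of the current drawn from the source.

Step 1 — Angular frequency: ω = 2π·f = 2π·561 = 3525 rad/s.
Step 2 — Component impedances:
  R: Z = R = 3370 Ω
  L: Z = jωL = j·3525·0.0101 = 0 + j35.6 Ω
Step 3 — Series combination: Z_total = R + L = 3370 + j35.6 Ω = 3370∠0.6° Ω.
Step 4 — Source phasor: V = 12∠85.1° V = 1.025 + j11.96 V.
Step 5 — Ohm's law: I = V / Z_total = (1.025 + j11.96) / (3370 + j35.6) = 0.0003416 + j0.003544 A.
Step 6 — Convert to polar: |I| = 0.003561 A, ∠I = 84.5°.

I = 0.003561∠84.5° A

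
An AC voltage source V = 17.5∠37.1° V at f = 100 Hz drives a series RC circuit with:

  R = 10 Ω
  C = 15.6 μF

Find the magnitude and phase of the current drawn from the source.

Step 1 — Angular frequency: ω = 2π·f = 2π·100 = 628.3 rad/s.
Step 2 — Component impedances:
  R: Z = R = 10 Ω
  C: Z = 1/(jωC) = -j/(ω·C) = 0 - j102 Ω
Step 3 — Series combination: Z_total = R + C = 10 - j102 Ω = 102.5∠-84.4° Ω.
Step 4 — Source phasor: V = 17.5∠37.1° V = 13.96 + j10.56 V.
Step 5 — Ohm's law: I = V / Z_total = (13.96 + j10.56) / (10 - j102) = -0.0892 + j0.1456 A.
Step 6 — Convert to polar: |I| = 0.1707 A, ∠I = 121.5°.

I = 0.1707∠121.5° A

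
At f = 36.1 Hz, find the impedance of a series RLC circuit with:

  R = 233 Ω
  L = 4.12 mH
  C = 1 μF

Step 1 — Angular frequency: ω = 2π·f = 2π·36.1 = 226.8 rad/s.
Step 2 — Component impedances:
  R: Z = R = 233 Ω
  L: Z = jωL = j·226.8·0.00412 = 0 + j0.9345 Ω
  C: Z = 1/(jωC) = -j/(ω·C) = 0 - j4409 Ω
Step 3 — Series combination: Z_total = R + L + C = 233 - j4408 Ω = 4414∠-87.0° Ω.

Z = 233 - j4408 Ω = 4414∠-87.0° Ω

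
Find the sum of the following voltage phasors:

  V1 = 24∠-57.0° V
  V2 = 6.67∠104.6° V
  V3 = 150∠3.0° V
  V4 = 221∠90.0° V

Step 1 — Convert each phasor to rectangular form:
  V1 = 24·(cos(-57.0°) + j·sin(-57.0°)) = 13.07 - j20.13 V
  V2 = 6.67·(cos(104.6°) + j·sin(104.6°)) = -1.681 + j6.455 V
  V3 = 150·(cos(3.0°) + j·sin(3.0°)) = 149.8 + j7.85 V
  V4 = 221·(cos(90.0°) + j·sin(90.0°)) = 0 + j221 V
Step 2 — Sum components: V_total = 161.2 + j215.2 V.
Step 3 — Convert to polar: |V_total| = 268.9 V, ∠V_total = 53.2°.

V_total = 268.9∠53.2° V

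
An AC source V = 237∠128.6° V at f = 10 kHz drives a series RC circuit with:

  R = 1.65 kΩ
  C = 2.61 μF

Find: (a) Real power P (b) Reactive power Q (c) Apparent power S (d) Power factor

Step 1 — Angular frequency: ω = 2π·f = 2π·1e+04 = 6.283e+04 rad/s.
Step 2 — Component impedances:
  R: Z = R = 1650 Ω
  C: Z = 1/(jωC) = -j/(ω·C) = 0 - j6.098 Ω
Step 3 — Series combination: Z_total = R + C = 1650 - j6.098 Ω = 1650∠-0.2° Ω.
Step 4 — Source phasor: V = 237∠128.6° V = -147.9 + j185.2 V.
Step 5 — Current: I = V / Z = -0.09003 + j0.1119 A = 0.1436∠128.8° A.
Step 6 — Complex power: S = V·I* = 34.04 - j0.1258 VA.
Step 7 — Real power: P = Re(S) = 34.04 W.
Step 8 — Reactive power: Q = Im(S) = -0.1258 VAR.
Step 9 — Apparent power: |S| = 34.04 VA.
Step 10 — Power factor: PF = P/|S| = 1 (leading).

(a) P = 34.04 W  (b) Q = -0.1258 VAR  (c) S = 34.04 VA  (d) PF = 1 (leading)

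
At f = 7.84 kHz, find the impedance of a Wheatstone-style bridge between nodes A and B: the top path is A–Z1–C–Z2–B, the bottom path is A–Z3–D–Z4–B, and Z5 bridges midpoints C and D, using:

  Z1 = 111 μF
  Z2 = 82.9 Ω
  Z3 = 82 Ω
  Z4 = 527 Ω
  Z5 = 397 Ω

Step 1 — Angular frequency: ω = 2π·f = 2π·7840 = 4.926e+04 rad/s.
Step 2 — Component impedances:
  Z1: Z = 1/(jωC) = -j/(ω·C) = 0 - j0.1829 Ω
  Z2: Z = R = 82.9 Ω
  Z3: Z = R = 82 Ω
  Z4: Z = R = 527 Ω
  Z5: Z = R = 397 Ω
Step 3 — Bridge requires nodal analysis (the Z5 bridge couples midpoints C and D, so the two paths cannot be reduced to a simple series/parallel combination). Setting node B to ground and injecting 1 A at node A, the 3-node admittance system at A, C, D solves to V_A = Z_AB = 72.76 - j0.1477 Ω = 72.76∠-0.1° Ω.

Z = 72.76 - j0.1477 Ω = 72.76∠-0.1° Ω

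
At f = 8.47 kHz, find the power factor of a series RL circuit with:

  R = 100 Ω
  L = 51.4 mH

Step 1 — Angular frequency: ω = 2π·f = 2π·8470 = 5.322e+04 rad/s.
Step 2 — Component impedances:
  R: Z = R = 100 Ω
  L: Z = jωL = j·5.322e+04·0.0514 = 0 + j2735 Ω
Step 3 — Series combination: Z_total = R + L = 100 + j2735 Ω = 2737∠87.9° Ω.
Step 4 — Power factor: PF = cos(φ) = Re(Z)/|Z| = 100/2737.3 = 0.03653.
Step 5 — Type: Im(Z) = 2735 ⇒ lagging (phase φ = 87.9°).

PF = 0.03653 (lagging, φ = 87.9°)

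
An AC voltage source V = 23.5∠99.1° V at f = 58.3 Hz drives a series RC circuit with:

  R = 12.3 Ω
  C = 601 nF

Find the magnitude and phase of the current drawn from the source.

Step 1 — Angular frequency: ω = 2π·f = 2π·58.3 = 366.3 rad/s.
Step 2 — Component impedances:
  R: Z = R = 12.3 Ω
  C: Z = 1/(jωC) = -j/(ω·C) = 0 - j4542 Ω
Step 3 — Series combination: Z_total = R + C = 12.3 - j4542 Ω = 4542∠-89.8° Ω.
Step 4 — Source phasor: V = 23.5∠99.1° V = -3.717 + j23.2 V.
Step 5 — Ohm's law: I = V / Z_total = (-3.717 + j23.2) / (12.3 - j4542) = -0.005111 - j0.0008044 A.
Step 6 — Convert to polar: |I| = 0.005174 A, ∠I = -171.1°.

I = 0.005174∠-171.1° A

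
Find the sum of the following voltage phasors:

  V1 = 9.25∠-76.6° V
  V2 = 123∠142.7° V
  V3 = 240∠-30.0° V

Step 1 — Convert each phasor to rectangular form:
  V1 = 9.25·(cos(-76.6°) + j·sin(-76.6°)) = 2.144 - j8.998 V
  V2 = 123·(cos(142.7°) + j·sin(142.7°)) = -97.84 + j74.54 V
  V3 = 240·(cos(-30.0°) + j·sin(-30.0°)) = 207.8 - j120 V
Step 2 — Sum components: V_total = 112.1 - j54.46 V.
Step 3 — Convert to polar: |V_total| = 124.7 V, ∠V_total = -25.9°.

V_total = 124.7∠-25.9° V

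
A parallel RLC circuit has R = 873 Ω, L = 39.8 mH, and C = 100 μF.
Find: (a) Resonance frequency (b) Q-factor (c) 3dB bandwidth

Step 1 — Resonance: ω₀ = 1/√(LC) = 1/√(0.0398·0.0001) = 501.3 rad/s.
Step 2 — f₀ = ω₀/(2π) = 79.78 Hz.
Step 3 — Parallel Q: Q = R/(ω₀L) = 873/(501.3·0.0398) = 43.76.
Step 4 — Bandwidth: Δω = ω₀/Q = 11.45 rad/s; BW = Δω/(2π) = 1.823 Hz.

(a) f₀ = 79.78 Hz  (b) Q = 43.76  (c) BW = 1.823 Hz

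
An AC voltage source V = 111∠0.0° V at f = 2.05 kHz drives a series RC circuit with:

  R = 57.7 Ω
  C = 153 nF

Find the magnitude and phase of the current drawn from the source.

Step 1 — Angular frequency: ω = 2π·f = 2π·2050 = 1.288e+04 rad/s.
Step 2 — Component impedances:
  R: Z = R = 57.7 Ω
  C: Z = 1/(jωC) = -j/(ω·C) = 0 - j507.4 Ω
Step 3 — Series combination: Z_total = R + C = 57.7 - j507.4 Ω = 510.7∠-83.5° Ω.
Step 4 — Source phasor: V = 111∠0.0° V = 111 V.
Step 5 — Ohm's law: I = V / Z_total = (111) / (57.7 - j507.4) = 0.02456 + j0.216 A.
Step 6 — Convert to polar: |I| = 0.2173 A, ∠I = 83.5°.

I = 0.2173∠83.5° A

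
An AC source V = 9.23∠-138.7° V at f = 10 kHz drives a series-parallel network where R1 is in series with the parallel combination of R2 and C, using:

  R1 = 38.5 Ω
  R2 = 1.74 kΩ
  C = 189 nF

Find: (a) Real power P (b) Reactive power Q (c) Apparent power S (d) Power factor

Step 1 — Angular frequency: ω = 2π·f = 2π·1e+04 = 6.283e+04 rad/s.
Step 2 — Component impedances:
  R1: Z = R = 38.5 Ω
  R2: Z = R = 1740 Ω
  C: Z = 1/(jωC) = -j/(ω·C) = 0 - j84.21 Ω
Step 3 — Parallel branch: R2 || C = 1/(1/R2 + 1/C) = 4.066 - j84.01 Ω.
Step 4 — Series with R1: Z_total = R1 + (R2 || C) = 42.57 - j84.01 Ω = 94.18∠-63.1° Ω.
Step 5 — Source phasor: V = 9.23∠-138.7° V = -6.934 - j6.092 V.
Step 6 — Current: I = V / Z = 0.02442 - j0.09491 A = 0.098∠-75.6° A.
Step 7 — Complex power: S = V·I* = 0.4088 - j0.8069 VA.
Step 8 — Real power: P = Re(S) = 0.4088 W.
Step 9 — Reactive power: Q = Im(S) = -0.8069 VAR.
Step 10 — Apparent power: |S| = 0.9046 VA.
Step 11 — Power factor: PF = P/|S| = 0.452 (leading).

(a) P = 0.4088 W  (b) Q = -0.8069 VAR  (c) S = 0.9046 VA  (d) PF = 0.452 (leading)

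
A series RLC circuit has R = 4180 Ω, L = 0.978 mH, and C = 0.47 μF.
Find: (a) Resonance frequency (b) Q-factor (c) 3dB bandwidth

Step 1 — Resonance condition Im(Z)=0 gives ω₀ = 1/√(LC).
Step 2 — ω₀ = 1/√(0.000978·4.7e-07) = 4.664e+04 rad/s.
Step 3 — f₀ = ω₀/(2π) = 7423 Hz.
Step 4 — Series Q: Q = ω₀L/R = 4.664e+04·0.000978/4180 = 0.01091.
Step 5 — 3dB bandwidth: Δω = ω₀/Q = 4.274e+06 rad/s; BW = Δω/(2π) = 6.802e+05 Hz.

(a) f₀ = 7423 Hz  (b) Q = 0.01091  (c) BW = 6.802e+05 Hz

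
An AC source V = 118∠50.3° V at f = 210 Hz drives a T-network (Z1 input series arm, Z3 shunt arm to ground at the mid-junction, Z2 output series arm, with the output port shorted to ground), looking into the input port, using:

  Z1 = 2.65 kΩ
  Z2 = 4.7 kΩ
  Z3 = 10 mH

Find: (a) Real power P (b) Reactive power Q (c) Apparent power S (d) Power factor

Step 1 — Angular frequency: ω = 2π·f = 2π·210 = 1319 rad/s.
Step 2 — Component impedances:
  Z1: Z = R = 2650 Ω
  Z2: Z = R = 4700 Ω
  Z3: Z = jωL = j·1319·0.01 = 0 + j13.19 Ω
Step 3 — With the output port shorted to ground, the output series arm Z2 runs from the junction to ground; the shunt arm Z3 also runs from the junction to ground. They appear in parallel: Z3 || Z2 = 0.03704 + j13.19 Ω.
Step 4 — Series with input arm Z1: Z_in = Z1 + (Z3 || Z2) = 2650 + j13.19 Ω = 2650∠0.3° Ω.
Step 5 — Source phasor: V = 118∠50.3° V = 75.37 + j90.79 V.
Step 6 — Current: I = V / Z = 0.02861 + j0.03412 A = 0.04453∠50.0° A.
Step 7 — Complex power: S = V·I* = 5.254 + j0.02616 VA.
Step 8 — Real power: P = Re(S) = 5.254 W.
Step 9 — Reactive power: Q = Im(S) = 0.02616 VAR.
Step 10 — Apparent power: |S| = 5.254 VA.
Step 11 — Power factor: PF = P/|S| = 1 (lagging).

(a) P = 5.254 W  (b) Q = 0.02616 VAR  (c) S = 5.254 VA  (d) PF = 1 (lagging)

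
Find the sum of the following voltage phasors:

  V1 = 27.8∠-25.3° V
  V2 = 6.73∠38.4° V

Step 1 — Convert each phasor to rectangular form:
  V1 = 27.8·(cos(-25.3°) + j·sin(-25.3°)) = 25.13 - j11.88 V
  V2 = 6.73·(cos(38.4°) + j·sin(38.4°)) = 5.274 + j4.18 V
Step 2 — Sum components: V_total = 30.41 - j7.7 V.
Step 3 — Convert to polar: |V_total| = 31.37 V, ∠V_total = -14.2°.

V_total = 31.37∠-14.2° V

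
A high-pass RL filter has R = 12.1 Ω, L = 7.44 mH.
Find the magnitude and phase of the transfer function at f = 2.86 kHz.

Step 1 — Angular frequency: ω = 2π·2860 = 1.797e+04 rad/s.
Step 2 — Transfer function: H(jω) = jωL/(R + jωL).
Step 3 — Numerator jωL = j·133.7; denominator R + jωL = 12.1 + j133.7.
Step 4 — H = 0.9919 + j0.08977.
Step 5 — Magnitude: |H| = 0.9959 (-0.0 dB); phase: φ = 5.2°.

|H| = 0.9959 (-0.0 dB), φ = 5.2°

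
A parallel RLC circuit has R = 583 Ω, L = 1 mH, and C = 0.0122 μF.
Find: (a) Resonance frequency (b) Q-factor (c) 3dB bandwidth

Step 1 — Resonance: ω₀ = 1/√(LC) = 1/√(0.001·1.22e-08) = 2.863e+05 rad/s.
Step 2 — f₀ = ω₀/(2π) = 4.557e+04 Hz.
Step 3 — Parallel Q: Q = R/(ω₀L) = 583/(2.863e+05·0.001) = 2.036.
Step 4 — Bandwidth: Δω = ω₀/Q = 1.406e+05 rad/s; BW = Δω/(2π) = 2.238e+04 Hz.

(a) f₀ = 4.557e+04 Hz  (b) Q = 2.036  (c) BW = 2.238e+04 Hz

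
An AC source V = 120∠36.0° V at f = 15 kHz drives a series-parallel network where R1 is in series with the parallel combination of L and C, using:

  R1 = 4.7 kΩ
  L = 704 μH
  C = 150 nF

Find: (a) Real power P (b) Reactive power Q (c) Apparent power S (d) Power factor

Step 1 — Angular frequency: ω = 2π·f = 2π·1.5e+04 = 9.425e+04 rad/s.
Step 2 — Component impedances:
  R1: Z = R = 4700 Ω
  L: Z = jωL = j·9.425e+04·0.000704 = 0 + j66.35 Ω
  C: Z = 1/(jωC) = -j/(ω·C) = 0 - j70.74 Ω
Step 3 — Parallel branch: L || C = 1/(1/L + 1/C) = 0 + j1070 Ω.
Step 4 — Series with R1: Z_total = R1 + (L || C) = 4700 + j1070 Ω = 4820∠12.8° Ω.
Step 5 — Source phasor: V = 120∠36.0° V = 97.08 + j70.53 V.
Step 6 — Current: I = V / Z = 0.02289 + j0.009796 A = 0.02489∠23.2° A.
Step 7 — Complex power: S = V·I* = 2.913 + j0.6633 VA.
Step 8 — Real power: P = Re(S) = 2.913 W.
Step 9 — Reactive power: Q = Im(S) = 0.6633 VAR.
Step 10 — Apparent power: |S| = 2.987 VA.
Step 11 — Power factor: PF = P/|S| = 0.975 (lagging).

(a) P = 2.913 W  (b) Q = 0.6633 VAR  (c) S = 2.987 VA  (d) PF = 0.975 (lagging)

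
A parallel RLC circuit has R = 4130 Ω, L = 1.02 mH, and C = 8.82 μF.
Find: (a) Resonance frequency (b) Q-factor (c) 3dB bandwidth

Step 1 — Resonance: ω₀ = 1/√(LC) = 1/√(0.00102·8.82e-06) = 1.054e+04 rad/s.
Step 2 — f₀ = ω₀/(2π) = 1678 Hz.
Step 3 — Parallel Q: Q = R/(ω₀L) = 4130/(1.054e+04·0.00102) = 384.
Step 4 — Bandwidth: Δω = ω₀/Q = 27.45 rad/s; BW = Δω/(2π) = 4.369 Hz.

(a) f₀ = 1678 Hz  (b) Q = 384  (c) BW = 4.369 Hz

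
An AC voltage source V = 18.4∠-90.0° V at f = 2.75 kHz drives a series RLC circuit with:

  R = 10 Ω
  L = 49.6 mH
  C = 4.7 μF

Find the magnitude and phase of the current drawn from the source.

Step 1 — Angular frequency: ω = 2π·f = 2π·2750 = 1.728e+04 rad/s.
Step 2 — Component impedances:
  R: Z = R = 10 Ω
  L: Z = jωL = j·1.728e+04·0.0496 = 0 + j857 Ω
  C: Z = 1/(jωC) = -j/(ω·C) = 0 - j12.31 Ω
Step 3 — Series combination: Z_total = R + L + C = 10 + j844.7 Ω = 844.8∠89.3° Ω.
Step 4 — Source phasor: V = 18.4∠-90.0° V = 0 - j18.4 V.
Step 5 — Ohm's law: I = V / Z_total = (0 - j18.4) / (10 + j844.7) = -0.02178 - j0.0002578 A.
Step 6 — Convert to polar: |I| = 0.02178 A, ∠I = -179.3°.

I = 0.02178∠-179.3° A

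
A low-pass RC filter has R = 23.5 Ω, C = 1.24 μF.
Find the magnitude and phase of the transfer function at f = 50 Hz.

Step 1 — Angular frequency: ω = 2π·50 = 314.2 rad/s.
Step 2 — Transfer function: H(jω) = 1/(1 + jωRC).
Step 3 — Denominator: 1 + jωRC = 1 + j·314.2·23.5·1.24e-06 = 1 + j0.009155.
Step 4 — H = 0.9999 - j0.009154.
Step 5 — Magnitude: |H| = 1 (-0.0 dB); phase: φ = -0.5°.

|H| = 1 (-0.0 dB), φ = -0.5°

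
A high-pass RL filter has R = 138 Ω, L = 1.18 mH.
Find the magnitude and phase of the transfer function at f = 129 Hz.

Step 1 — Angular frequency: ω = 2π·129 = 810.5 rad/s.
Step 2 — Transfer function: H(jω) = jωL/(R + jωL).
Step 3 — Numerator jωL = j·0.9564; denominator R + jωL = 138 + j0.9564.
Step 4 — H = 4.803e-05 + j0.00693.
Step 5 — Magnitude: |H| = 0.00693 (-43.2 dB); phase: φ = 89.6°.

|H| = 0.00693 (-43.2 dB), φ = 89.6°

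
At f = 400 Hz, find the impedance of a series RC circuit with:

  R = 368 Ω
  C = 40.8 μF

Step 1 — Angular frequency: ω = 2π·f = 2π·400 = 2513 rad/s.
Step 2 — Component impedances:
  R: Z = R = 368 Ω
  C: Z = 1/(jωC) = -j/(ω·C) = 0 - j9.752 Ω
Step 3 — Series combination: Z_total = R + C = 368 - j9.752 Ω = 368.1∠-1.5° Ω.

Z = 368 - j9.752 Ω = 368.1∠-1.5° Ω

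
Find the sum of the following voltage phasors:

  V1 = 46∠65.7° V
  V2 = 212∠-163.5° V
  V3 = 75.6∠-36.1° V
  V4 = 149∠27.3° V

Step 1 — Convert each phasor to rectangular form:
  V1 = 46·(cos(65.7°) + j·sin(65.7°)) = 18.93 + j41.92 V
  V2 = 212·(cos(-163.5°) + j·sin(-163.5°)) = -203.3 - j60.21 V
  V3 = 75.6·(cos(-36.1°) + j·sin(-36.1°)) = 61.08 - j44.54 V
  V4 = 149·(cos(27.3°) + j·sin(27.3°)) = 132.4 + j68.34 V
Step 2 — Sum components: V_total = 9.148 + j5.509 V.
Step 3 — Convert to polar: |V_total| = 10.68 V, ∠V_total = 31.1°.

V_total = 10.68∠31.1° V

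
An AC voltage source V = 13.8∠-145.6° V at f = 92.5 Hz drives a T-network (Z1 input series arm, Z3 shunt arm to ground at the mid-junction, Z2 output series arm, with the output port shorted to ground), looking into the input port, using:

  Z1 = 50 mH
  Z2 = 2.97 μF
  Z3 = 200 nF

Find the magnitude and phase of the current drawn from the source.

Step 1 — Angular frequency: ω = 2π·f = 2π·92.5 = 581.2 rad/s.
Step 2 — Component impedances:
  Z1: Z = jωL = j·581.2·0.05 = 0 + j29.06 Ω
  Z2: Z = 1/(jωC) = -j/(ω·C) = 0 - j579.3 Ω
  Z3: Z = 1/(jωC) = -j/(ω·C) = 0 - j8603 Ω
Step 3 — With the output port shorted to ground, the output series arm Z2 runs from the junction to ground; the shunt arm Z3 also runs from the junction to ground. They appear in parallel: Z3 || Z2 = 0 - j542.8 Ω.
Step 4 — Series with input arm Z1: Z_in = Z1 + (Z3 || Z2) = 0 - j513.7 Ω = 513.7∠-90.0° Ω.
Step 5 — Source phasor: V = 13.8∠-145.6° V = -11.39 - j7.797 V.
Step 6 — Ohm's law: I = V / Z_total = (-11.39 - j7.797) / (0 - j513.7) = 0.01518 - j0.02217 A.
Step 7 — Convert to polar: |I| = 0.02686 A, ∠I = -55.6°.

I = 0.02686∠-55.6° A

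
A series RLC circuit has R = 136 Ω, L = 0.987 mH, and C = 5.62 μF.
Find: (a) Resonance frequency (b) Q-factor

Step 1 — Resonance condition Im(Z)=0 gives ω₀ = 1/√(LC).
Step 2 — ω₀ = 1/√(0.000987·5.62e-06) = 1.343e+04 rad/s.
Step 3 — f₀ = ω₀/(2π) = 2137 Hz.
Step 4 — Series Q: Q = ω₀L/R = 1.343e+04·0.000987/136 = 0.09744.

(a) f₀ = 2137 Hz  (b) Q = 0.09744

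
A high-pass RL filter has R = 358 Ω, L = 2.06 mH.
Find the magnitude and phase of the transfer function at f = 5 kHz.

Step 1 — Angular frequency: ω = 2π·5000 = 3.142e+04 rad/s.
Step 2 — Transfer function: H(jω) = jωL/(R + jωL).
Step 3 — Numerator jωL = j·64.72; denominator R + jωL = 358 + j64.72.
Step 4 — H = 0.03164 + j0.1751.
Step 5 — Magnitude: |H| = 0.1779 (-15.0 dB); phase: φ = 79.8°.

|H| = 0.1779 (-15.0 dB), φ = 79.8°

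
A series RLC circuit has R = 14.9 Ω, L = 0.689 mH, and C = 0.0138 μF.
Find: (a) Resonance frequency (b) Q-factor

Step 1 — Resonance condition Im(Z)=0 gives ω₀ = 1/√(LC).
Step 2 — ω₀ = 1/√(0.000689·1.38e-08) = 3.243e+05 rad/s.
Step 3 — f₀ = ω₀/(2π) = 5.161e+04 Hz.
Step 4 — Series Q: Q = ω₀L/R = 3.243e+05·0.000689/14.9 = 15.

(a) f₀ = 5.161e+04 Hz  (b) Q = 15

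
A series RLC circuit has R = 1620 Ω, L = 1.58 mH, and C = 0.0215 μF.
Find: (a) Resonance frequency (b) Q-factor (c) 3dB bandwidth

Step 1 — Resonance condition Im(Z)=0 gives ω₀ = 1/√(LC).
Step 2 — ω₀ = 1/√(0.00158·2.15e-08) = 1.716e+05 rad/s.
Step 3 — f₀ = ω₀/(2π) = 2.731e+04 Hz.
Step 4 — Series Q: Q = ω₀L/R = 1.716e+05·0.00158/1620 = 0.1673.
Step 5 — 3dB bandwidth: Δω = ω₀/Q = 1.025e+06 rad/s; BW = Δω/(2π) = 1.632e+05 Hz.

(a) f₀ = 2.731e+04 Hz  (b) Q = 0.1673  (c) BW = 1.632e+05 Hz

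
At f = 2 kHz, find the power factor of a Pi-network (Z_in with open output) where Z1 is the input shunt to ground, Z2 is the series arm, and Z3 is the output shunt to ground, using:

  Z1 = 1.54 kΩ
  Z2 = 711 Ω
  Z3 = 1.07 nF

Step 1 — Angular frequency: ω = 2π·f = 2π·2000 = 1.257e+04 rad/s.
Step 2 — Component impedances:
  Z1: Z = R = 1540 Ω
  Z2: Z = R = 711 Ω
  Z3: Z = 1/(jωC) = -j/(ω·C) = 0 - j7.437e+04 Ω
Step 3 — With open output, the series arm Z2 and the output shunt Z3 appear in series to ground: Z2 + Z3 = 711 - j7.437e+04 Ω.
Step 4 — Parallel with input shunt Z1: Z_in = Z1 || (Z2 + Z3) = 1539 - j31.86 Ω = 1539∠-1.2° Ω.
Step 5 — Power factor: PF = cos(φ) = Re(Z)/|Z| = 1539.04/1539.37 = 0.9998.
Step 6 — Type: Im(Z) = -31.86 ⇒ leading (phase φ = -1.2°).

PF = 0.9998 (leading, φ = -1.2°)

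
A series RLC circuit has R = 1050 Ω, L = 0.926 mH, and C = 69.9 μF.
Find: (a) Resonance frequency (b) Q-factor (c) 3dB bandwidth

Step 1 — Resonance condition Im(Z)=0 gives ω₀ = 1/√(LC).
Step 2 — ω₀ = 1/√(0.000926·6.99e-05) = 3931 rad/s.
Step 3 — f₀ = ω₀/(2π) = 625.6 Hz.
Step 4 — Series Q: Q = ω₀L/R = 3931·0.000926/1050 = 0.003466.
Step 5 — 3dB bandwidth: Δω = ω₀/Q = 1.134e+06 rad/s; BW = Δω/(2π) = 1.805e+05 Hz.

(a) f₀ = 625.6 Hz  (b) Q = 0.003466  (c) BW = 1.805e+05 Hz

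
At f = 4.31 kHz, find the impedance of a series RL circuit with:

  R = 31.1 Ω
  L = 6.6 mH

Step 1 — Angular frequency: ω = 2π·f = 2π·4310 = 2.708e+04 rad/s.
Step 2 — Component impedances:
  R: Z = R = 31.1 Ω
  L: Z = jωL = j·2.708e+04·0.0066 = 0 + j178.7 Ω
Step 3 — Series combination: Z_total = R + L = 31.1 + j178.7 Ω = 181.4∠80.1° Ω.

Z = 31.1 + j178.7 Ω = 181.4∠80.1° Ω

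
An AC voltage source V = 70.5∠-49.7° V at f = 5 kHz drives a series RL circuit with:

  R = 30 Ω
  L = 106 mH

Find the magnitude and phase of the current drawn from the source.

Step 1 — Angular frequency: ω = 2π·f = 2π·5000 = 3.142e+04 rad/s.
Step 2 — Component impedances:
  R: Z = R = 30 Ω
  L: Z = jωL = j·3.142e+04·0.106 = 0 + j3330 Ω
Step 3 — Series combination: Z_total = R + L = 30 + j3330 Ω = 3330∠89.5° Ω.
Step 4 — Source phasor: V = 70.5∠-49.7° V = 45.6 - j53.77 V.
Step 5 — Ohm's law: I = V / Z_total = (45.6 - j53.77) / (30 + j3330) = -0.01602 - j0.01384 A.
Step 6 — Convert to polar: |I| = 0.02117 A, ∠I = -139.2°.

I = 0.02117∠-139.2° A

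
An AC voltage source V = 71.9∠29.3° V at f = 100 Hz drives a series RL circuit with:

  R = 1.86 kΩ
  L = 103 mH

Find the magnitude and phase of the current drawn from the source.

Step 1 — Angular frequency: ω = 2π·f = 2π·100 = 628.3 rad/s.
Step 2 — Component impedances:
  R: Z = R = 1860 Ω
  L: Z = jωL = j·628.3·0.103 = 0 + j64.72 Ω
Step 3 — Series combination: Z_total = R + L = 1860 + j64.72 Ω = 1861∠2.0° Ω.
Step 4 — Source phasor: V = 71.9∠29.3° V = 62.7 + j35.19 V.
Step 5 — Ohm's law: I = V / Z_total = (62.7 + j35.19) / (1860 + j64.72) = 0.03433 + j0.01772 A.
Step 6 — Convert to polar: |I| = 0.03863 A, ∠I = 27.3°.

I = 0.03863∠27.3° A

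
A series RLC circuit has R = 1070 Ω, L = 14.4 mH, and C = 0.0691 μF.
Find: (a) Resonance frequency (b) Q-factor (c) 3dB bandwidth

Step 1 — Resonance: ω₀ = 1/√(LC) = 1/√(0.0144·6.91e-08) = 3.17e+04 rad/s.
Step 2 — f₀ = ω₀/(2π) = 5045 Hz.
Step 3 — Series Q: Q = ω₀L/R = 3.17e+04·0.0144/1070 = 0.4266.
Step 4 — Bandwidth: Δω = ω₀/Q = 7.431e+04 rad/s; BW = Δω/(2π) = 1.183e+04 Hz.

(a) f₀ = 5045 Hz  (b) Q = 0.4266  (c) BW = 1.183e+04 Hz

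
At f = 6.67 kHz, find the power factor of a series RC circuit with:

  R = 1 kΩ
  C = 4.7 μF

Step 1 — Angular frequency: ω = 2π·f = 2π·6670 = 4.191e+04 rad/s.
Step 2 — Component impedances:
  R: Z = R = 1000 Ω
  C: Z = 1/(jωC) = -j/(ω·C) = 0 - j5.077 Ω
Step 3 — Series combination: Z_total = R + C = 1000 - j5.077 Ω = 1000∠-0.3° Ω.
Step 4 — Power factor: PF = cos(φ) = Re(Z)/|Z| = 1000/1000 = 1.
Step 5 — Type: Im(Z) = -5.077 ⇒ leading (phase φ = -0.3°).

PF = 1 (leading, φ = -0.3°)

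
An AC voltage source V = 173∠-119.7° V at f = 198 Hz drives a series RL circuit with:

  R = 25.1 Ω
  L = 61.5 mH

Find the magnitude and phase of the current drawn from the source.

Step 1 — Angular frequency: ω = 2π·f = 2π·198 = 1244 rad/s.
Step 2 — Component impedances:
  R: Z = R = 25.1 Ω
  L: Z = jωL = j·1244·0.0615 = 0 + j76.51 Ω
Step 3 — Series combination: Z_total = R + L = 25.1 + j76.51 Ω = 80.52∠71.8° Ω.
Step 4 — Source phasor: V = 173∠-119.7° V = -85.71 - j150.3 V.
Step 5 — Ohm's law: I = V / Z_total = (-85.71 - j150.3) / (25.1 + j76.51) = -2.105 + j0.4297 A.
Step 6 — Convert to polar: |I| = 2.148 A, ∠I = 168.5°.

I = 2.148∠168.5° A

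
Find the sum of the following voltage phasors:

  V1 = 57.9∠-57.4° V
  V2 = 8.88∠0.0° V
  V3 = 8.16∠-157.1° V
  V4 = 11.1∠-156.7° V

Step 1 — Convert each phasor to rectangular form:
  V1 = 57.9·(cos(-57.4°) + j·sin(-57.4°)) = 31.19 - j48.78 V
  V2 = 8.88·(cos(0.0°) + j·sin(0.0°)) = 8.88 V
  V3 = 8.16·(cos(-157.1°) + j·sin(-157.1°)) = -7.517 - j3.175 V
  V4 = 11.1·(cos(-156.7°) + j·sin(-156.7°)) = -10.19 - j4.391 V
Step 2 — Sum components: V_total = 22.36 - j56.34 V.
Step 3 — Convert to polar: |V_total| = 60.62 V, ∠V_total = -68.4°.

V_total = 60.62∠-68.4° V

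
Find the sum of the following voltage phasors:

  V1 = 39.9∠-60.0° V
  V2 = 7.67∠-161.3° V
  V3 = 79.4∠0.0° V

Step 1 — Convert each phasor to rectangular form:
  V1 = 39.9·(cos(-60.0°) + j·sin(-60.0°)) = 19.95 - j34.55 V
  V2 = 7.67·(cos(-161.3°) + j·sin(-161.3°)) = -7.265 - j2.459 V
  V3 = 79.4·(cos(0.0°) + j·sin(0.0°)) = 79.4 V
Step 2 — Sum components: V_total = 92.08 - j37.01 V.
Step 3 — Convert to polar: |V_total| = 99.25 V, ∠V_total = -21.9°.

V_total = 99.25∠-21.9° V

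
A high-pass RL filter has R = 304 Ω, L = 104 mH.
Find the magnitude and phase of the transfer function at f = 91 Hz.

Step 1 — Angular frequency: ω = 2π·91 = 571.8 rad/s.
Step 2 — Transfer function: H(jω) = jωL/(R + jωL).
Step 3 — Numerator jωL = j·59.46; denominator R + jωL = 304 + j59.46.
Step 4 — H = 0.03685 + j0.1884.
Step 5 — Magnitude: |H| = 0.192 (-14.3 dB); phase: φ = 78.9°.

|H| = 0.192 (-14.3 dB), φ = 78.9°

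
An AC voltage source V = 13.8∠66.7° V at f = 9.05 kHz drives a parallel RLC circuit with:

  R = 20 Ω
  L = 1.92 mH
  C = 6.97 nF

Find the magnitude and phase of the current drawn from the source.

Step 1 — Angular frequency: ω = 2π·f = 2π·9050 = 5.686e+04 rad/s.
Step 2 — Component impedances:
  R: Z = R = 20 Ω
  L: Z = jωL = j·5.686e+04·0.00192 = 0 + j109.2 Ω
  C: Z = 1/(jωC) = -j/(ω·C) = 0 - j2523 Ω
Step 3 — Parallel combination: 1/Z_total = 1/R + 1/L + 1/C; Z_total = 19.4 + j3.401 Ω = 19.7∠9.9° Ω.
Step 4 — Source phasor: V = 13.8∠66.7° V = 5.459 + j12.67 V.
Step 5 — Ohm's law: I = V / Z_total = (5.459 + j12.67) / (19.4 + j3.401) = 0.384 + j0.5859 A.
Step 6 — Convert to polar: |I| = 0.7005 A, ∠I = 56.8°.

I = 0.7005∠56.8° A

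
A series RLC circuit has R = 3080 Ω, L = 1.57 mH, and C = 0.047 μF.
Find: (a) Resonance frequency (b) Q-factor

Step 1 — Resonance condition Im(Z)=0 gives ω₀ = 1/√(LC).
Step 2 — ω₀ = 1/√(0.00157·4.7e-08) = 1.164e+05 rad/s.
Step 3 — f₀ = ω₀/(2π) = 1.853e+04 Hz.
Step 4 — Series Q: Q = ω₀L/R = 1.164e+05·0.00157/3080 = 0.05934.

(a) f₀ = 1.853e+04 Hz  (b) Q = 0.05934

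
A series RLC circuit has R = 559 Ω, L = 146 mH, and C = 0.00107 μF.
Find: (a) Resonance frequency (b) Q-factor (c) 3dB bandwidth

Step 1 — Resonance: ω₀ = 1/√(LC) = 1/√(0.146·1.07e-09) = 8.001e+04 rad/s.
Step 2 — f₀ = ω₀/(2π) = 1.273e+04 Hz.
Step 3 — Series Q: Q = ω₀L/R = 8.001e+04·0.146/559 = 20.9.
Step 4 — Bandwidth: Δω = ω₀/Q = 3829 rad/s; BW = Δω/(2π) = 609.4 Hz.

(a) f₀ = 1.273e+04 Hz  (b) Q = 20.9  (c) BW = 609.4 Hz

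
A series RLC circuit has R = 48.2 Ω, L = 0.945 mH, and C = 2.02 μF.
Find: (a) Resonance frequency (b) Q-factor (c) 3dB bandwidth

Step 1 — Resonance: ω₀ = 1/√(LC) = 1/√(0.000945·2.02e-06) = 2.289e+04 rad/s.
Step 2 — f₀ = ω₀/(2π) = 3643 Hz.
Step 3 — Series Q: Q = ω₀L/R = 2.289e+04·0.000945/48.2 = 0.4487.
Step 4 — Bandwidth: Δω = ω₀/Q = 5.101e+04 rad/s; BW = Δω/(2π) = 8118 Hz.

(a) f₀ = 3643 Hz  (b) Q = 0.4487  (c) BW = 8118 Hz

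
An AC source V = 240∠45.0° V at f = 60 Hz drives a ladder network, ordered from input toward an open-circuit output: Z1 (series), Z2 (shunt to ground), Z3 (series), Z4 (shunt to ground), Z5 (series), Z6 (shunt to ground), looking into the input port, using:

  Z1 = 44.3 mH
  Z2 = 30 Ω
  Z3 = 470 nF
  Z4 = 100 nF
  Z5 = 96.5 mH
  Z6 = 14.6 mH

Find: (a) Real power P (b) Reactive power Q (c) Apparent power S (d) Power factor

Step 1 — Angular frequency: ω = 2π·f = 2π·60 = 377 rad/s.
Step 2 — Component impedances:
  Z1: Z = jωL = j·377·0.0443 = 0 + j16.7 Ω
  Z2: Z = R = 30 Ω
  Z3: Z = 1/(jωC) = -j/(ω·C) = 0 - j5644 Ω
  Z4: Z = 1/(jωC) = -j/(ω·C) = 0 - j2.653e+04 Ω
  Z5: Z = jωL = j·377·0.0965 = 0 + j36.38 Ω
  Z6: Z = jωL = j·377·0.0146 = 0 + j5.504 Ω
Step 3 — Ladder network (open output): work backward from the far end, alternating series and parallel combinations. Z_in = 30 + j16.54 Ω = 34.26∠28.9° Ω.
Step 4 — Source phasor: V = 240∠45.0° V = 169.7 + j169.7 V.
Step 5 — Current: I = V / Z = 6.73 + j1.946 A = 7.006∠16.1° A.
Step 6 — Complex power: S = V·I* = 1472 + j811.8 VA.
Step 7 — Real power: P = Re(S) = 1472 W.
Step 8 — Reactive power: Q = Im(S) = 811.8 VAR.
Step 9 — Apparent power: |S| = 1681 VA.
Step 10 — Power factor: PF = P/|S| = 0.8757 (lagging).

(a) P = 1472 W  (b) Q = 811.8 VAR  (c) S = 1681 VA  (d) PF = 0.8757 (lagging)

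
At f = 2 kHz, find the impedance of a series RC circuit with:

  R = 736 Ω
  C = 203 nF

Step 1 — Angular frequency: ω = 2π·f = 2π·2000 = 1.257e+04 rad/s.
Step 2 — Component impedances:
  R: Z = R = 736 Ω
  C: Z = 1/(jωC) = -j/(ω·C) = 0 - j392 Ω
Step 3 — Series combination: Z_total = R + C = 736 - j392 Ω = 833.9∠-28.0° Ω.

Z = 736 - j392 Ω = 833.9∠-28.0° Ω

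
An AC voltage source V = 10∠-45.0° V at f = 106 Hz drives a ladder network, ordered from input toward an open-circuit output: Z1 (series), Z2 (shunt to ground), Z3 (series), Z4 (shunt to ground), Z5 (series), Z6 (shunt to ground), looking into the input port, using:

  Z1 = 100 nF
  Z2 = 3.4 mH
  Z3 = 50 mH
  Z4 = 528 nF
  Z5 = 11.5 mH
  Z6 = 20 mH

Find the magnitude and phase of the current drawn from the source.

Step 1 — Angular frequency: ω = 2π·f = 2π·106 = 666 rad/s.
Step 2 — Component impedances:
  Z1: Z = 1/(jωC) = -j/(ω·C) = 0 - j1.501e+04 Ω
  Z2: Z = jωL = j·666·0.0034 = 0 + j2.264 Ω
  Z3: Z = jωL = j·666·0.05 = 0 + j33.3 Ω
  Z4: Z = 1/(jωC) = -j/(ω·C) = 0 - j2844 Ω
  Z5: Z = jωL = j·666·0.0115 = 0 + j7.659 Ω
  Z6: Z = jωL = j·666·0.02 = 0 + j13.32 Ω
Step 3 — Ladder network (open output): work backward from the far end, alternating series and parallel combinations. Z_in = 0 - j1.501e+04 Ω = 1.501e+04∠-90.0° Ω.
Step 4 — Source phasor: V = 10∠-45.0° V = 7.071 - j7.071 V.
Step 5 — Ohm's law: I = V / Z_total = (7.071 - j7.071) / (0 - j1.501e+04) = 0.000471 + j0.000471 A.
Step 6 — Convert to polar: |I| = 0.0006661 A, ∠I = 45.0°.

I = 0.0006661∠45.0° A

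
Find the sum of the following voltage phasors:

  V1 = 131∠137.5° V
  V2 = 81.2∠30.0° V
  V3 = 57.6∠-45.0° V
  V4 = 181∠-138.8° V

Step 1 — Convert each phasor to rectangular form:
  V1 = 131·(cos(137.5°) + j·sin(137.5°)) = -96.58 + j88.5 V
  V2 = 81.2·(cos(30.0°) + j·sin(30.0°)) = 70.32 + j40.6 V
  V3 = 57.6·(cos(-45.0°) + j·sin(-45.0°)) = 40.73 - j40.73 V
  V4 = 181·(cos(-138.8°) + j·sin(-138.8°)) = -136.2 - j119.2 V
Step 2 — Sum components: V_total = -121.7 - j30.85 V.
Step 3 — Convert to polar: |V_total| = 125.6 V, ∠V_total = -165.8°.

V_total = 125.6∠-165.8° V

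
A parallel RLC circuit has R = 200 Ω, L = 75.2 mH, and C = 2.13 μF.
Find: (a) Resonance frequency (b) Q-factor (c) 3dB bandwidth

Step 1 — Resonance: ω₀ = 1/√(LC) = 1/√(0.0752·2.13e-06) = 2499 rad/s.
Step 2 — f₀ = ω₀/(2π) = 397.7 Hz.
Step 3 — Parallel Q: Q = R/(ω₀L) = 200/(2499·0.0752) = 1.064.
Step 4 — Bandwidth: Δω = ω₀/Q = 2347 rad/s; BW = Δω/(2π) = 373.6 Hz.

(a) f₀ = 397.7 Hz  (b) Q = 1.064  (c) BW = 373.6 Hz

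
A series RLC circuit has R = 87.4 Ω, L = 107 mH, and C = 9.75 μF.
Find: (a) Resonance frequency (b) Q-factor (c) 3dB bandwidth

Step 1 — Resonance condition Im(Z)=0 gives ω₀ = 1/√(LC).
Step 2 — ω₀ = 1/√(0.107·9.75e-06) = 979.1 rad/s.
Step 3 — f₀ = ω₀/(2π) = 155.8 Hz.
Step 4 — Series Q: Q = ω₀L/R = 979.1·0.107/87.4 = 1.199.
Step 5 — 3dB bandwidth: Δω = ω₀/Q = 816.8 rad/s; BW = Δω/(2π) = 130 Hz.

(a) f₀ = 155.8 Hz  (b) Q = 1.199  (c) BW = 130 Hz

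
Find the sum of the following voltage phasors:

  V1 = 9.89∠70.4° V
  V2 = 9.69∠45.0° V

Step 1 — Convert each phasor to rectangular form:
  V1 = 9.89·(cos(70.4°) + j·sin(70.4°)) = 3.318 + j9.317 V
  V2 = 9.69·(cos(45.0°) + j·sin(45.0°)) = 6.852 + j6.852 V
Step 2 — Sum components: V_total = 10.17 + j16.17 V.
Step 3 — Convert to polar: |V_total| = 19.1 V, ∠V_total = 57.8°.

V_total = 19.1∠57.8° V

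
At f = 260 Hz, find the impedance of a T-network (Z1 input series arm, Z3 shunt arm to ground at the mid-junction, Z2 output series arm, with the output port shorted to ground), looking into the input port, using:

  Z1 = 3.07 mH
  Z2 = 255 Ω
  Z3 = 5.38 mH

Step 1 — Angular frequency: ω = 2π·f = 2π·260 = 1634 rad/s.
Step 2 — Component impedances:
  Z1: Z = jωL = j·1634·0.00307 = 0 + j5.015 Ω
  Z2: Z = R = 255 Ω
  Z3: Z = jωL = j·1634·0.00538 = 0 + j8.789 Ω
Step 3 — With the output port shorted to ground, the output series arm Z2 runs from the junction to ground; the shunt arm Z3 also runs from the junction to ground. They appear in parallel: Z3 || Z2 = 0.3026 + j8.778 Ω.
Step 4 — Series with input arm Z1: Z_in = Z1 + (Z3 || Z2) = 0.3026 + j13.79 Ω = 13.8∠88.7° Ω.

Z = 0.3026 + j13.79 Ω = 13.8∠88.7° Ω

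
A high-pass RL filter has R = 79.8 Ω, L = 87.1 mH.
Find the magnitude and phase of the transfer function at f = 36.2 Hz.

Step 1 — Angular frequency: ω = 2π·36.2 = 227.5 rad/s.
Step 2 — Transfer function: H(jω) = jωL/(R + jωL).
Step 3 — Numerator jωL = j·19.81; denominator R + jωL = 79.8 + j19.81.
Step 4 — H = 0.05805 + j0.2338.
Step 5 — Magnitude: |H| = 0.2409 (-12.4 dB); phase: φ = 76.1°.

|H| = 0.2409 (-12.4 dB), φ = 76.1°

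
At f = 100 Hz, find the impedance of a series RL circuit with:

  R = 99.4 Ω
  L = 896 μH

Step 1 — Angular frequency: ω = 2π·f = 2π·100 = 628.3 rad/s.
Step 2 — Component impedances:
  R: Z = R = 99.4 Ω
  L: Z = jωL = j·628.3·0.000896 = 0 + j0.563 Ω
Step 3 — Series combination: Z_total = R + L = 99.4 + j0.563 Ω = 99.4∠0.3° Ω.

Z = 99.4 + j0.563 Ω = 99.4∠0.3° Ω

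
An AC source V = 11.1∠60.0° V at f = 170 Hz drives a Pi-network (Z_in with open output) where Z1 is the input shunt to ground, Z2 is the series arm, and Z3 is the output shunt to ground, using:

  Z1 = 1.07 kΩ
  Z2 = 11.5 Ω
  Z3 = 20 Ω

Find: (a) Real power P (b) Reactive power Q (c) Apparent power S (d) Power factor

Step 1 — Angular frequency: ω = 2π·f = 2π·170 = 1068 rad/s.
Step 2 — Component impedances:
  Z1: Z = R = 1070 Ω
  Z2: Z = R = 11.5 Ω
  Z3: Z = R = 20 Ω
Step 3 — With open output, the series arm Z2 and the output shunt Z3 appear in series to ground: Z2 + Z3 = 31.5 Ω.
Step 4 — Parallel with input shunt Z1: Z_in = Z1 || (Z2 + Z3) = 30.6 Ω = 30.6∠0.0° Ω.
Step 5 — Source phasor: V = 11.1∠60.0° V = 5.55 + j9.613 V.
Step 6 — Current: I = V / Z = 0.1814 + j0.3142 A = 0.3628∠60.0° A.
Step 7 — Complex power: S = V·I* = 4.027 VA.
Step 8 — Real power: P = Re(S) = 4.027 W.
Step 9 — Reactive power: Q = Im(S) = 0 VAR.
Step 10 — Apparent power: |S| = 4.027 VA.
Step 11 — Power factor: PF = P/|S| = 1 (unity).

(a) P = 4.027 W  (b) Q = 0 VAR  (c) S = 4.027 VA  (d) PF = 1 (unity)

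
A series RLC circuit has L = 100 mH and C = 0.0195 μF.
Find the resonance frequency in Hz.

Step 1 — Resonance condition Im(Z)=0 gives ω₀ = 1/√(LC).
Step 2 — ω₀ = 1/√(0.1·1.95e-08) = 2.265e+04 rad/s.
Step 3 — f₀ = ω₀/(2π) = 3604 Hz.

f₀ = 3604 Hz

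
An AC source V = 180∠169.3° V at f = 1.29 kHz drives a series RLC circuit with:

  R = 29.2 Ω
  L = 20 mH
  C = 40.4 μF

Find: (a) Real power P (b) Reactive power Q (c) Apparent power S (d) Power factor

Step 1 — Angular frequency: ω = 2π·f = 2π·1290 = 8105 rad/s.
Step 2 — Component impedances:
  R: Z = R = 29.2 Ω
  L: Z = jωL = j·8105·0.02 = 0 + j162.1 Ω
  C: Z = 1/(jωC) = -j/(ω·C) = 0 - j3.054 Ω
Step 3 — Series combination: Z_total = R + L + C = 29.2 + j159.1 Ω = 161.7∠79.6° Ω.
Step 4 — Source phasor: V = 180∠169.3° V = -176.9 + j33.42 V.
Step 5 — Current: I = V / Z = 0.005771 + j1.113 A = 1.113∠89.7° A.
Step 6 — Complex power: S = V·I* = 36.18 + j197.1 VA.
Step 7 — Real power: P = Re(S) = 36.18 W.
Step 8 — Reactive power: Q = Im(S) = 197.1 VAR.
Step 9 — Apparent power: |S| = 200.4 VA.
Step 10 — Power factor: PF = P/|S| = 0.1806 (lagging).

(a) P = 36.18 W  (b) Q = 197.1 VAR  (c) S = 200.4 VA  (d) PF = 0.1806 (lagging)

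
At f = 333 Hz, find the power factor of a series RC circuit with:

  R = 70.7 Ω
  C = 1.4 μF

Step 1 — Angular frequency: ω = 2π·f = 2π·333 = 2092 rad/s.
Step 2 — Component impedances:
  R: Z = R = 70.7 Ω
  C: Z = 1/(jωC) = -j/(ω·C) = 0 - j341.4 Ω
Step 3 — Series combination: Z_total = R + C = 70.7 - j341.4 Ω = 348.6∠-78.3° Ω.
Step 4 — Power factor: PF = cos(φ) = Re(Z)/|Z| = 70.7/348.6 = 0.2028.
Step 5 — Type: Im(Z) = -341.4 ⇒ leading (phase φ = -78.3°).

PF = 0.2028 (leading, φ = -78.3°)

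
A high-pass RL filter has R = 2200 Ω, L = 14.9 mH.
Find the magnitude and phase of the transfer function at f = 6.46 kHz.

Step 1 — Angular frequency: ω = 2π·6460 = 4.059e+04 rad/s.
Step 2 — Transfer function: H(jω) = jωL/(R + jωL).
Step 3 — Numerator jωL = j·604.8; denominator R + jωL = 2200 + j604.8.
Step 4 — H = 0.07026 + j0.2556.
Step 5 — Magnitude: |H| = 0.2651 (-11.5 dB); phase: φ = 74.6°.

|H| = 0.2651 (-11.5 dB), φ = 74.6°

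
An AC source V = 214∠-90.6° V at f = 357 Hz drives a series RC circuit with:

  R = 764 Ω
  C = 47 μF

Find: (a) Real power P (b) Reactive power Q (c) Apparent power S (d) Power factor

Step 1 — Angular frequency: ω = 2π·f = 2π·357 = 2243 rad/s.
Step 2 — Component impedances:
  R: Z = R = 764 Ω
  C: Z = 1/(jωC) = -j/(ω·C) = 0 - j9.485 Ω
Step 3 — Series combination: Z_total = R + C = 764 - j9.485 Ω = 764.1∠-0.7° Ω.
Step 4 — Source phasor: V = 214∠-90.6° V = -2.241 - j214 V.
Step 5 — Current: I = V / Z = 0.0005441 - j0.2801 A = 0.2801∠-89.9° A.
Step 6 — Complex power: S = V·I* = 59.93 - j0.7441 VA.
Step 7 — Real power: P = Re(S) = 59.93 W.
Step 8 — Reactive power: Q = Im(S) = -0.7441 VAR.
Step 9 — Apparent power: |S| = 59.94 VA.
Step 10 — Power factor: PF = P/|S| = 0.9999 (leading).

(a) P = 59.93 W  (b) Q = -0.7441 VAR  (c) S = 59.94 VA  (d) PF = 0.9999 (leading)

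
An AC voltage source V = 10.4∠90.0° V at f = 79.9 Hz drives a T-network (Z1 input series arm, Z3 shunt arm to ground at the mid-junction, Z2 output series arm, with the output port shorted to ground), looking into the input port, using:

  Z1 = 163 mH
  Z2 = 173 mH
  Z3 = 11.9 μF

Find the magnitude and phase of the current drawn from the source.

Step 1 — Angular frequency: ω = 2π·f = 2π·79.9 = 502 rad/s.
Step 2 — Component impedances:
  Z1: Z = jωL = j·502·0.163 = 0 + j81.83 Ω
  Z2: Z = jωL = j·502·0.173 = 0 + j86.85 Ω
  Z3: Z = 1/(jωC) = -j/(ω·C) = 0 - j167.4 Ω
Step 3 — With the output port shorted to ground, the output series arm Z2 runs from the junction to ground; the shunt arm Z3 also runs from the junction to ground. They appear in parallel: Z3 || Z2 = 0 + j180.5 Ω.
Step 4 — Series with input arm Z1: Z_in = Z1 + (Z3 || Z2) = 0 + j262.3 Ω = 262.3∠90.0° Ω.
Step 5 — Source phasor: V = 10.4∠90.0° V = 0 + j10.4 V.
Step 6 — Ohm's law: I = V / Z_total = (0 + j10.4) / (0 + j262.3) = 0.03964 A.
Step 7 — Convert to polar: |I| = 0.03964 A, ∠I = -0.0°.

I = 0.03964∠-0.0° A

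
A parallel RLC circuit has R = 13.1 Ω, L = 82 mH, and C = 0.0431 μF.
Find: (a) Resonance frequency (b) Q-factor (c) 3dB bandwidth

Step 1 — Resonance: ω₀ = 1/√(LC) = 1/√(0.082·4.31e-08) = 1.682e+04 rad/s.
Step 2 — f₀ = ω₀/(2π) = 2677 Hz.
Step 3 — Parallel Q: Q = R/(ω₀L) = 13.1/(1.682e+04·0.082) = 0.009497.
Step 4 — Bandwidth: Δω = ω₀/Q = 1.771e+06 rad/s; BW = Δω/(2π) = 2.819e+05 Hz.

(a) f₀ = 2677 Hz  (b) Q = 0.009497  (c) BW = 2.819e+05 Hz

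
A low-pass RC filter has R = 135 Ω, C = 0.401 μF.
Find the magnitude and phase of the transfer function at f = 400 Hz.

Step 1 — Angular frequency: ω = 2π·400 = 2513 rad/s.
Step 2 — Transfer function: H(jω) = 1/(1 + jωRC).
Step 3 — Denominator: 1 + jωRC = 1 + j·2513·135·4.01e-07 = 1 + j0.1361.
Step 4 — H = 0.9818 - j0.1336.
Step 5 — Magnitude: |H| = 0.9909 (-0.1 dB); phase: φ = -7.7°.

|H| = 0.9909 (-0.1 dB), φ = -7.7°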